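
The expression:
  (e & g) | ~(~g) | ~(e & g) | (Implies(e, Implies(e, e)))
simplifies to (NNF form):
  True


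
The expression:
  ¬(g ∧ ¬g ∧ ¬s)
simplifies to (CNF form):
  True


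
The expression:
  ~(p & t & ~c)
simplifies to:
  c | ~p | ~t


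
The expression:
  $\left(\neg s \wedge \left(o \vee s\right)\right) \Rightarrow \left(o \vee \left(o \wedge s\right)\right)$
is always true.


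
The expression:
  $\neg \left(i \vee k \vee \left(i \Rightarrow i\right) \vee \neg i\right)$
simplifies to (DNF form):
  $\text{False}$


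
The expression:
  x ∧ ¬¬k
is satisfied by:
  {x: True, k: True}


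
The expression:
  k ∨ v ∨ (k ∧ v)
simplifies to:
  k ∨ v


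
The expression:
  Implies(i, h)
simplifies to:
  h | ~i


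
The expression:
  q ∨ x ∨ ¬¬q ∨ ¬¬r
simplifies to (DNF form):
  q ∨ r ∨ x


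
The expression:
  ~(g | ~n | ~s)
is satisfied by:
  {s: True, n: True, g: False}


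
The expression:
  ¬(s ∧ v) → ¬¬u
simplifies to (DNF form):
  u ∨ (s ∧ v)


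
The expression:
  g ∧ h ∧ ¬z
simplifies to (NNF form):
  g ∧ h ∧ ¬z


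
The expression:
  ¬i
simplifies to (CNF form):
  ¬i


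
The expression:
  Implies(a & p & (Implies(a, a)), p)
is always true.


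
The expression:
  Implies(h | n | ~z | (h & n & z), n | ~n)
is always true.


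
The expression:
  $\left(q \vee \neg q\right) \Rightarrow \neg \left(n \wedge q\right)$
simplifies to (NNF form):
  $\neg n \vee \neg q$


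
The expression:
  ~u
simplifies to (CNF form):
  ~u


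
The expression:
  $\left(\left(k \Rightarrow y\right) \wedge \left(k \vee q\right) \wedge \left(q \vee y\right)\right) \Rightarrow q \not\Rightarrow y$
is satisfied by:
  {q: False, y: False, k: False}
  {k: True, q: False, y: False}
  {q: True, k: False, y: False}
  {k: True, q: True, y: False}
  {y: True, k: False, q: False}


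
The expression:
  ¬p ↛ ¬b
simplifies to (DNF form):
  b ∧ ¬p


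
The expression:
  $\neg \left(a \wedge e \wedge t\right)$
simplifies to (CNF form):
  $\neg a \vee \neg e \vee \neg t$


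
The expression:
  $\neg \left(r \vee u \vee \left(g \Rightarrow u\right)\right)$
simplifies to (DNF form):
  $g \wedge \neg r \wedge \neg u$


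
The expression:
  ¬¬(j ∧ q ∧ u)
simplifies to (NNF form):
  j ∧ q ∧ u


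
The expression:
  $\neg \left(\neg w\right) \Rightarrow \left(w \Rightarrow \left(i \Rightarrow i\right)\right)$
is always true.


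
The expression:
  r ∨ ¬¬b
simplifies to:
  b ∨ r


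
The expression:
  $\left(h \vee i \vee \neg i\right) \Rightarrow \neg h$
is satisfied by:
  {h: False}


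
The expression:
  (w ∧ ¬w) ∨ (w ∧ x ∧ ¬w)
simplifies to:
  False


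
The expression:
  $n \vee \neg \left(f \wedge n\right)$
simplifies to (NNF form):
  $\text{True}$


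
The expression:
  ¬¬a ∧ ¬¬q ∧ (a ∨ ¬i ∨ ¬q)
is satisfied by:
  {a: True, q: True}


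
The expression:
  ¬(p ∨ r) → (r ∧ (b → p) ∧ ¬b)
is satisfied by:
  {r: True, p: True}
  {r: True, p: False}
  {p: True, r: False}


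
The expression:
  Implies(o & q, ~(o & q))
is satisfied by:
  {o: False, q: False}
  {q: True, o: False}
  {o: True, q: False}


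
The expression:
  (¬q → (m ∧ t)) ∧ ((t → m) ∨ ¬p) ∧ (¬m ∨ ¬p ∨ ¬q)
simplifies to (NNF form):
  (m ∨ q) ∧ (q ∨ t) ∧ (¬m ∨ ¬p ∨ ¬q) ∧ (¬p ∨ ¬q ∨ ¬t)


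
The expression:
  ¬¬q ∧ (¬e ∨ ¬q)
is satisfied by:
  {q: True, e: False}


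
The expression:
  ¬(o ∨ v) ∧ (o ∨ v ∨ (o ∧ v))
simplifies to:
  False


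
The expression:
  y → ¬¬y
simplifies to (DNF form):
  True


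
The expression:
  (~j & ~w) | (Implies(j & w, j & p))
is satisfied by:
  {p: True, w: False, j: False}
  {w: False, j: False, p: False}
  {j: True, p: True, w: False}
  {j: True, w: False, p: False}
  {p: True, w: True, j: False}
  {w: True, p: False, j: False}
  {j: True, w: True, p: True}


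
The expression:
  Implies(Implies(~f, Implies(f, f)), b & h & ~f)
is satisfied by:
  {h: True, b: True, f: False}


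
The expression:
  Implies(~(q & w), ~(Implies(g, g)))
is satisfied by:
  {w: True, q: True}


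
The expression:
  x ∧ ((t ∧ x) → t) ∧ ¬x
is never true.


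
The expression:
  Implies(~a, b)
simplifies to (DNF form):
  a | b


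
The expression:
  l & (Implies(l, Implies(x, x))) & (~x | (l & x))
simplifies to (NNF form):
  l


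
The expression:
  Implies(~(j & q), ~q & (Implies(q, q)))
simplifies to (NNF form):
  j | ~q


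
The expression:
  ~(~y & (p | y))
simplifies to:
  y | ~p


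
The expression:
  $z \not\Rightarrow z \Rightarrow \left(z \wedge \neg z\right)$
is always true.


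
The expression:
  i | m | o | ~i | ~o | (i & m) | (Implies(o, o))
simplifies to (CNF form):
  True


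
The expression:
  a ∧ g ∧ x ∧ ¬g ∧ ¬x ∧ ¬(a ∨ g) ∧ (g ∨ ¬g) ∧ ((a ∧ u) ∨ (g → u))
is never true.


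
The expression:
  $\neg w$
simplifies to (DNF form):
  $\neg w$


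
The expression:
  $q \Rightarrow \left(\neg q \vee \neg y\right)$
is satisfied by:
  {q: False, y: False}
  {y: True, q: False}
  {q: True, y: False}


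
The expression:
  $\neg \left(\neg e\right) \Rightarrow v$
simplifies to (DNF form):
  $v \vee \neg e$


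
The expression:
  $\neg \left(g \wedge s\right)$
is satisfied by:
  {s: False, g: False}
  {g: True, s: False}
  {s: True, g: False}


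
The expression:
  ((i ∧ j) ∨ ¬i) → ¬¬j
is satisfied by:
  {i: True, j: True}
  {i: True, j: False}
  {j: True, i: False}


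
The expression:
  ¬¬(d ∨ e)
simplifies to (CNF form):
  d ∨ e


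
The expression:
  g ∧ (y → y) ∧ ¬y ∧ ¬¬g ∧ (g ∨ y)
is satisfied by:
  {g: True, y: False}


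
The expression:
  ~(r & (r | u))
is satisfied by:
  {r: False}


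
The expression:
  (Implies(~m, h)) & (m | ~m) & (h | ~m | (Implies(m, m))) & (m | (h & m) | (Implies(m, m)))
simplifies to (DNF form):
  h | m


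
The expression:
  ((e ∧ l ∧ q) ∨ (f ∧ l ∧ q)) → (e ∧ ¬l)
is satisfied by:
  {e: False, l: False, q: False, f: False}
  {f: True, e: False, l: False, q: False}
  {e: True, f: False, l: False, q: False}
  {f: True, e: True, l: False, q: False}
  {q: True, f: False, e: False, l: False}
  {f: True, q: True, e: False, l: False}
  {q: True, e: True, f: False, l: False}
  {f: True, q: True, e: True, l: False}
  {l: True, q: False, e: False, f: False}
  {l: True, f: True, q: False, e: False}
  {l: True, e: True, q: False, f: False}
  {f: True, l: True, e: True, q: False}
  {l: True, q: True, f: False, e: False}


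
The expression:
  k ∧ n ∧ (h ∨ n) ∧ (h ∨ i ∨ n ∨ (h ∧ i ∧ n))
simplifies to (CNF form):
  k ∧ n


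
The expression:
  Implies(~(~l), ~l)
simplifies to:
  ~l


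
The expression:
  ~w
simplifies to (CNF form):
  ~w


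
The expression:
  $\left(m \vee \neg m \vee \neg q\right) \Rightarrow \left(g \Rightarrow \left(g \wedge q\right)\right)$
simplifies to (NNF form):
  $q \vee \neg g$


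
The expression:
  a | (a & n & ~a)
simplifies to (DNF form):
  a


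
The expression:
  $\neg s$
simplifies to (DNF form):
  $\neg s$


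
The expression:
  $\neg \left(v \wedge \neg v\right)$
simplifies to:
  $\text{True}$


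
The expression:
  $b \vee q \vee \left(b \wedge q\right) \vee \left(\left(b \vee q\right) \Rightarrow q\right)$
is always true.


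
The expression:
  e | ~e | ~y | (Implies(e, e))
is always true.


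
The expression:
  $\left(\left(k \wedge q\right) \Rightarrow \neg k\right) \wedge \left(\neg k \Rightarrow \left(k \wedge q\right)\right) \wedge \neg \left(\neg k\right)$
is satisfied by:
  {k: True, q: False}


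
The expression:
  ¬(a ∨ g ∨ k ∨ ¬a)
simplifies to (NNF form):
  False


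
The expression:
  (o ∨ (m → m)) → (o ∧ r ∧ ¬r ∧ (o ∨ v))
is never true.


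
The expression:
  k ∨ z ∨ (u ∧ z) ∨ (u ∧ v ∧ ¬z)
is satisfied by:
  {v: True, k: True, z: True, u: True}
  {v: True, k: True, z: True, u: False}
  {k: True, z: True, u: True, v: False}
  {k: True, z: True, u: False, v: False}
  {v: True, k: True, u: True, z: False}
  {v: True, k: True, u: False, z: False}
  {k: True, u: True, z: False, v: False}
  {k: True, u: False, z: False, v: False}
  {v: True, z: True, u: True, k: False}
  {v: True, z: True, u: False, k: False}
  {z: True, u: True, k: False, v: False}
  {z: True, k: False, u: False, v: False}
  {v: True, u: True, k: False, z: False}


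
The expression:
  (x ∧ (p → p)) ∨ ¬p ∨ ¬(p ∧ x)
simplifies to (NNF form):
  True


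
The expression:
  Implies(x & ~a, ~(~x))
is always true.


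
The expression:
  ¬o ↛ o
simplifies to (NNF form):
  True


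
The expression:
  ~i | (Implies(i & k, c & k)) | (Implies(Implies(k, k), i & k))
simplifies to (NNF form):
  True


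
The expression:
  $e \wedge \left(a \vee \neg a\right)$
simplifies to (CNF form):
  $e$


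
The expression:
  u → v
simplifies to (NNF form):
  v ∨ ¬u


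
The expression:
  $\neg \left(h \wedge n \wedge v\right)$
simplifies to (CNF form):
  $\neg h \vee \neg n \vee \neg v$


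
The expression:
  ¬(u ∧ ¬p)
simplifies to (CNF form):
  p ∨ ¬u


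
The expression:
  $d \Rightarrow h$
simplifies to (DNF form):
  $h \vee \neg d$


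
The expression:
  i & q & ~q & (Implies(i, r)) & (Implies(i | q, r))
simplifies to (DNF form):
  False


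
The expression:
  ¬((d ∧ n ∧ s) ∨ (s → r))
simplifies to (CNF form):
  s ∧ ¬r ∧ (¬d ∨ ¬n)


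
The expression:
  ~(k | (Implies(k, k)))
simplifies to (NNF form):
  False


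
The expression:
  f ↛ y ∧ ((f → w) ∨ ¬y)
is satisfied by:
  {f: True, y: False}


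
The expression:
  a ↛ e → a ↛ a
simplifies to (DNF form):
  e ∨ ¬a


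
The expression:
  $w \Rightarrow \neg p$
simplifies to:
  $\neg p \vee \neg w$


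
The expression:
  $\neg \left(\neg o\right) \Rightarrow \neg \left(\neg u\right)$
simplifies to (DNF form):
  $u \vee \neg o$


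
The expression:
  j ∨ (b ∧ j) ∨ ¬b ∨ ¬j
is always true.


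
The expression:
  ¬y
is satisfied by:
  {y: False}


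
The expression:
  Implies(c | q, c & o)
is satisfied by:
  {o: True, c: False, q: False}
  {c: False, q: False, o: False}
  {o: True, c: True, q: False}
  {o: True, q: True, c: True}


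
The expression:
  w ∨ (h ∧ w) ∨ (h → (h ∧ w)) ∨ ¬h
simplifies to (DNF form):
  w ∨ ¬h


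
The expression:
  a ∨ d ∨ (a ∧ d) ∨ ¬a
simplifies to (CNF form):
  True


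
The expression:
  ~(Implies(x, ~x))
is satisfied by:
  {x: True}


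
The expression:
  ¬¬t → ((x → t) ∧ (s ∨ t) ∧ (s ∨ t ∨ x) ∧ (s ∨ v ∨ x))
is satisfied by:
  {v: True, x: True, s: True, t: False}
  {v: True, x: True, s: False, t: False}
  {v: True, s: True, t: False, x: False}
  {v: True, s: False, t: False, x: False}
  {x: True, s: True, t: False, v: False}
  {x: True, s: False, t: False, v: False}
  {s: True, x: False, t: False, v: False}
  {s: False, x: False, t: False, v: False}
  {v: True, x: True, t: True, s: True}
  {v: True, x: True, t: True, s: False}
  {v: True, t: True, s: True, x: False}
  {v: True, t: True, s: False, x: False}
  {t: True, x: True, s: True, v: False}
  {t: True, x: True, s: False, v: False}
  {t: True, s: True, x: False, v: False}


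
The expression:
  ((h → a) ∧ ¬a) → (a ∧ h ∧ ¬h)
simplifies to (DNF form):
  a ∨ h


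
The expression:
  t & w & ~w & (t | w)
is never true.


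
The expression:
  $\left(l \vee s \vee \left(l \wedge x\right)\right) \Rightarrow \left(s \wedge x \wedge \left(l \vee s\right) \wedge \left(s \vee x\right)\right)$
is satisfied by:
  {x: True, l: False, s: False}
  {l: False, s: False, x: False}
  {x: True, s: True, l: False}
  {x: True, s: True, l: True}


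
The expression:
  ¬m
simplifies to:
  ¬m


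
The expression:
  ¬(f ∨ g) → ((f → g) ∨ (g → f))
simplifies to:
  True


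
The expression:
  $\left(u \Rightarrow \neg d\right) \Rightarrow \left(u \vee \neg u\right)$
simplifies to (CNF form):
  $\text{True}$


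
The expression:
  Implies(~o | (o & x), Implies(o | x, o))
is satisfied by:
  {o: True, x: False}
  {x: False, o: False}
  {x: True, o: True}


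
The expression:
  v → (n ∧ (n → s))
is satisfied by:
  {s: True, n: True, v: False}
  {s: True, n: False, v: False}
  {n: True, s: False, v: False}
  {s: False, n: False, v: False}
  {s: True, v: True, n: True}


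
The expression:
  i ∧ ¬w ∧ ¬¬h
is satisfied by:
  {h: True, i: True, w: False}


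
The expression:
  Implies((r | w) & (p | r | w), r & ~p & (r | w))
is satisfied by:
  {p: False, w: False, r: False}
  {r: True, p: False, w: False}
  {r: True, w: True, p: False}
  {p: True, w: False, r: False}


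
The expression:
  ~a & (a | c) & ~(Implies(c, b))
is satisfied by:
  {c: True, b: False, a: False}


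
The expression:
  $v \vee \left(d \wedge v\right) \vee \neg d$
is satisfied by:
  {v: True, d: False}
  {d: False, v: False}
  {d: True, v: True}


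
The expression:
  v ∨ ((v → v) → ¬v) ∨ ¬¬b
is always true.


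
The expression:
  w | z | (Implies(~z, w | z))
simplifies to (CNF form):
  w | z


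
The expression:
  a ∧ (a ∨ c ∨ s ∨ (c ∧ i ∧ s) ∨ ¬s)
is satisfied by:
  {a: True}


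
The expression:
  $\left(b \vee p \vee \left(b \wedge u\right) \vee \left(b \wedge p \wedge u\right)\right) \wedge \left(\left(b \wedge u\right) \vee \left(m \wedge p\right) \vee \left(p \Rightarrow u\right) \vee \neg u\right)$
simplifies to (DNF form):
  $b \vee p$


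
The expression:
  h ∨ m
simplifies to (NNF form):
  h ∨ m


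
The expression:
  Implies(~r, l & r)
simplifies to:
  r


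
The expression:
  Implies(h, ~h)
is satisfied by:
  {h: False}


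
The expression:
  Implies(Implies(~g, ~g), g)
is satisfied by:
  {g: True}


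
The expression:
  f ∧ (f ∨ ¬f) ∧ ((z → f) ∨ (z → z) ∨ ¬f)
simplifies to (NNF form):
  f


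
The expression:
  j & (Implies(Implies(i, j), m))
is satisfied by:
  {m: True, j: True}


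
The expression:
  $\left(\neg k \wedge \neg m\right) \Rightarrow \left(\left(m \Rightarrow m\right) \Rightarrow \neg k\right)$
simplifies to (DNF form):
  $\text{True}$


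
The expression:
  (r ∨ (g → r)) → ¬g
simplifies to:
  ¬g ∨ ¬r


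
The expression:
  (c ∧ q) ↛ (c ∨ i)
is never true.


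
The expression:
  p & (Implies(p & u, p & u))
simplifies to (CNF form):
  p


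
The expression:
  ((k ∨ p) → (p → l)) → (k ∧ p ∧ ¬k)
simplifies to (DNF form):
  p ∧ ¬l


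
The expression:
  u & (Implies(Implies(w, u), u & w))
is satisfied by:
  {u: True, w: True}


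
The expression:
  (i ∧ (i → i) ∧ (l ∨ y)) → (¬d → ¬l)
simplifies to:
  d ∨ ¬i ∨ ¬l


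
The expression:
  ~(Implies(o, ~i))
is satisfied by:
  {i: True, o: True}


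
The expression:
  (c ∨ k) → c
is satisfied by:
  {c: True, k: False}
  {k: False, c: False}
  {k: True, c: True}


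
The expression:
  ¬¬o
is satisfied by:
  {o: True}


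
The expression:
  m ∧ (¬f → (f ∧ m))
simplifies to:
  f ∧ m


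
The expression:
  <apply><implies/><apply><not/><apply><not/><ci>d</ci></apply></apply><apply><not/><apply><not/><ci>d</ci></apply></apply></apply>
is always true.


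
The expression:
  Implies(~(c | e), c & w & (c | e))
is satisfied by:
  {c: True, e: True}
  {c: True, e: False}
  {e: True, c: False}


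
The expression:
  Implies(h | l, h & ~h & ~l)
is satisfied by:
  {h: False, l: False}


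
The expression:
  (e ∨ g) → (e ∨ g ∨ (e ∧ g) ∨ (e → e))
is always true.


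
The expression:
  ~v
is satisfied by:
  {v: False}


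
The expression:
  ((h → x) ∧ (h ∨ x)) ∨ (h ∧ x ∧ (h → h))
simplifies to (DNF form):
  x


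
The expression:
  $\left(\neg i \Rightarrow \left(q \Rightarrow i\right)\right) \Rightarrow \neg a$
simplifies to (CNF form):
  $\left(q \vee \neg a\right) \wedge \left(\neg a \vee \neg i\right)$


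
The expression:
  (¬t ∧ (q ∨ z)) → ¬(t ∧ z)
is always true.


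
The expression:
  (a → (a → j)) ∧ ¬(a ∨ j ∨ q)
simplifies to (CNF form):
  ¬a ∧ ¬j ∧ ¬q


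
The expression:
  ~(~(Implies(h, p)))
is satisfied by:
  {p: True, h: False}
  {h: False, p: False}
  {h: True, p: True}


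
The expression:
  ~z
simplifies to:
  ~z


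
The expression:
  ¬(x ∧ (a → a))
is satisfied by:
  {x: False}


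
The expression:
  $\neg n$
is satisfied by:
  {n: False}


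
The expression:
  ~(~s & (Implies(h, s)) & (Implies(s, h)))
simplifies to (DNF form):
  h | s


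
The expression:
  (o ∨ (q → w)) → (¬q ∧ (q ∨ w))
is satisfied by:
  {w: True, o: False, q: False}
  {w: True, o: True, q: False}
  {q: True, o: False, w: False}


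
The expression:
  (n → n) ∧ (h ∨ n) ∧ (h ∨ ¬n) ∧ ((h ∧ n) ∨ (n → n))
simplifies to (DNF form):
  h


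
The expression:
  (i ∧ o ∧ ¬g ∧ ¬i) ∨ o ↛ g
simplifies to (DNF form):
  o ∧ ¬g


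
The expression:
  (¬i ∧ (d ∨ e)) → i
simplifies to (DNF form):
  i ∨ (¬d ∧ ¬e)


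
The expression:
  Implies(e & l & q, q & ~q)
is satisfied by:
  {l: False, e: False, q: False}
  {q: True, l: False, e: False}
  {e: True, l: False, q: False}
  {q: True, e: True, l: False}
  {l: True, q: False, e: False}
  {q: True, l: True, e: False}
  {e: True, l: True, q: False}


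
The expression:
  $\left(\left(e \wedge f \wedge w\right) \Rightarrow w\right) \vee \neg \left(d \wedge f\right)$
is always true.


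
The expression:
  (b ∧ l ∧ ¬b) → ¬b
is always true.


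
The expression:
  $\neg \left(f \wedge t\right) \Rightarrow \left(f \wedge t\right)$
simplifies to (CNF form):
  $f \wedge t$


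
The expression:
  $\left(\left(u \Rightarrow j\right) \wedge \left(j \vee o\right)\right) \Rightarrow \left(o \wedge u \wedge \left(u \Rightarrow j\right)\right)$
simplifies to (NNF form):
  $\left(o \wedge u\right) \vee \left(\neg j \wedge \neg o\right)$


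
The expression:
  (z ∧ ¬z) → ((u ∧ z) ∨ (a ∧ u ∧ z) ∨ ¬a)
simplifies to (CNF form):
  True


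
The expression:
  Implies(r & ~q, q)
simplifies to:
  q | ~r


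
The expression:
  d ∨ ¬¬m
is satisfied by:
  {d: True, m: True}
  {d: True, m: False}
  {m: True, d: False}


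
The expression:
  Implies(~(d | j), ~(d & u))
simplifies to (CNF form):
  True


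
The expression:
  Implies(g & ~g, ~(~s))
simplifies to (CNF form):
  True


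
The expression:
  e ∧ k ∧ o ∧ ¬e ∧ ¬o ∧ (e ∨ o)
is never true.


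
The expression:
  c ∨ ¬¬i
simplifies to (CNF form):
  c ∨ i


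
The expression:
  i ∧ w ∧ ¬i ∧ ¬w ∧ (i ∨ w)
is never true.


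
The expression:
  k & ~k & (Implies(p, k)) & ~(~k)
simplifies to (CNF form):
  False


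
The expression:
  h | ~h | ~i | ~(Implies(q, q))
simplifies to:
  True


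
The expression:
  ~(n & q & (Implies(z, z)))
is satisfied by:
  {q: False, n: False}
  {n: True, q: False}
  {q: True, n: False}


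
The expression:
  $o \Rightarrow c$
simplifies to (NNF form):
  $c \vee \neg o$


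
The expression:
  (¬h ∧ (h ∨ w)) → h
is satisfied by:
  {h: True, w: False}
  {w: False, h: False}
  {w: True, h: True}


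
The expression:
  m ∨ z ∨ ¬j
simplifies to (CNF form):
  m ∨ z ∨ ¬j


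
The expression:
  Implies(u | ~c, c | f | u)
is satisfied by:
  {c: True, u: True, f: True}
  {c: True, u: True, f: False}
  {c: True, f: True, u: False}
  {c: True, f: False, u: False}
  {u: True, f: True, c: False}
  {u: True, f: False, c: False}
  {f: True, u: False, c: False}


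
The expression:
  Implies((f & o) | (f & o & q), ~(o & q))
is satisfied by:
  {o: False, q: False, f: False}
  {f: True, o: False, q: False}
  {q: True, o: False, f: False}
  {f: True, q: True, o: False}
  {o: True, f: False, q: False}
  {f: True, o: True, q: False}
  {q: True, o: True, f: False}


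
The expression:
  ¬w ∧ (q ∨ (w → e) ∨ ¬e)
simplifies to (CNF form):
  ¬w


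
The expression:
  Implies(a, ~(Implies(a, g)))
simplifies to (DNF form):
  ~a | ~g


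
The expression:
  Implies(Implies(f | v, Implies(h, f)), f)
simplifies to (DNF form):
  f | (h & v)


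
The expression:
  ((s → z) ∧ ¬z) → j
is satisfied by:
  {z: True, s: True, j: True}
  {z: True, s: True, j: False}
  {z: True, j: True, s: False}
  {z: True, j: False, s: False}
  {s: True, j: True, z: False}
  {s: True, j: False, z: False}
  {j: True, s: False, z: False}


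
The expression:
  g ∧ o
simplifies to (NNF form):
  g ∧ o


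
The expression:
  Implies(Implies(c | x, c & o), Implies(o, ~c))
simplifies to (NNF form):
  ~c | ~o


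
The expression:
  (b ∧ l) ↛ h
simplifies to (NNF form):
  b ∧ l ∧ ¬h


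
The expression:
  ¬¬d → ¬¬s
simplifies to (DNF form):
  s ∨ ¬d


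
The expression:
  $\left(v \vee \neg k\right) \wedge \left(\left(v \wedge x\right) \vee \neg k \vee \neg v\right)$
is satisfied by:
  {x: True, v: True, k: False}
  {x: True, v: False, k: False}
  {v: True, x: False, k: False}
  {x: False, v: False, k: False}
  {x: True, k: True, v: True}


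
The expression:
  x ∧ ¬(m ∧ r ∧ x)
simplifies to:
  x ∧ (¬m ∨ ¬r)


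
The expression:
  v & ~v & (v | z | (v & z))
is never true.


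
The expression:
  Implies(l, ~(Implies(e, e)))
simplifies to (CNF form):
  ~l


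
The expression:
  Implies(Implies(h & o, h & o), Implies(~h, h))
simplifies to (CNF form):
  h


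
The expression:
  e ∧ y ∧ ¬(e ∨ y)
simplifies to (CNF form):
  False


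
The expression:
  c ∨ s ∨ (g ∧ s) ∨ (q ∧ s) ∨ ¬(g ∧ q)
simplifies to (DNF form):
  c ∨ s ∨ ¬g ∨ ¬q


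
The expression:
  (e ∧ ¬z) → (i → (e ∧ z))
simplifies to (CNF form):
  z ∨ ¬e ∨ ¬i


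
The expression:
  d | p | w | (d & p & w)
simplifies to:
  d | p | w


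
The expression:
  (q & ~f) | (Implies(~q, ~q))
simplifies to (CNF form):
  True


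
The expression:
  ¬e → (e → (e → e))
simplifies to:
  True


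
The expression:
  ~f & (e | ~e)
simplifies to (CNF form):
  ~f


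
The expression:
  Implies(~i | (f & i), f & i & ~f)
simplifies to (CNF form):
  i & ~f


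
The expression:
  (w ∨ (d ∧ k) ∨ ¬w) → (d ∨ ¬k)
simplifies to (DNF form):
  d ∨ ¬k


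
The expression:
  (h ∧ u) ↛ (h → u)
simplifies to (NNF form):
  False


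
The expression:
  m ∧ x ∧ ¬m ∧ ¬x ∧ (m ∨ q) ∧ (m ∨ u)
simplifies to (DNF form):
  False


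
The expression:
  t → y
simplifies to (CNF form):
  y ∨ ¬t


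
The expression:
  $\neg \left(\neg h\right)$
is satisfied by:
  {h: True}


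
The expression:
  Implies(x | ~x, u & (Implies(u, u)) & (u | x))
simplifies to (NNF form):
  u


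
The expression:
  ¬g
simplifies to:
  ¬g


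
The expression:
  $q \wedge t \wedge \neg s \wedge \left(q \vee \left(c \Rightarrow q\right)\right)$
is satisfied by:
  {t: True, q: True, s: False}


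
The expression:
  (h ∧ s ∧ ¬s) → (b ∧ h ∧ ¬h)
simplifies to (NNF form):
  True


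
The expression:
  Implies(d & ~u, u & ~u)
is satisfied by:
  {u: True, d: False}
  {d: False, u: False}
  {d: True, u: True}


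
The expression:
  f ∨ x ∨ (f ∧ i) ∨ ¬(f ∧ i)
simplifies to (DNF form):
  True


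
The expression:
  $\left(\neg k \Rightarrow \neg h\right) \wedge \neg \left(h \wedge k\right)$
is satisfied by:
  {h: False}


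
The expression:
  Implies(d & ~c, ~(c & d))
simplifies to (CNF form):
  True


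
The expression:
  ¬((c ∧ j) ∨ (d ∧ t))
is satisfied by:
  {j: False, c: False, t: False, d: False}
  {d: True, j: False, c: False, t: False}
  {t: True, j: False, c: False, d: False}
  {c: True, d: False, j: False, t: False}
  {d: True, c: True, j: False, t: False}
  {t: True, c: True, d: False, j: False}
  {j: True, t: False, c: False, d: False}
  {d: True, j: True, t: False, c: False}
  {t: True, j: True, d: False, c: False}


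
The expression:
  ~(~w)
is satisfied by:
  {w: True}


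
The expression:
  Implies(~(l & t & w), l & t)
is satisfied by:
  {t: True, l: True}


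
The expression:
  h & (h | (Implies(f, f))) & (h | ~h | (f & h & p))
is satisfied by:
  {h: True}


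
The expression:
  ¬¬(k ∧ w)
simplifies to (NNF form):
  k ∧ w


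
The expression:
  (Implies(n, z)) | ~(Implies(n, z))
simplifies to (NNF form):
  True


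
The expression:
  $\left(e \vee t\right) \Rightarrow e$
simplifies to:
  $e \vee \neg t$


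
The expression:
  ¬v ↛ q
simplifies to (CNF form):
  q ∨ ¬v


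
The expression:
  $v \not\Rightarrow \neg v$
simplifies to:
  $v$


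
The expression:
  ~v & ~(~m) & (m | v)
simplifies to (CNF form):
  m & ~v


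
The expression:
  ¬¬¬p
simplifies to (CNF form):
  ¬p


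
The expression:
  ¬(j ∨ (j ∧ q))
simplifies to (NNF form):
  ¬j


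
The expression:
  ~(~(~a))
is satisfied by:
  {a: False}


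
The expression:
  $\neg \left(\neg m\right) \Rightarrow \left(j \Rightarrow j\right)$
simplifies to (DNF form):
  $\text{True}$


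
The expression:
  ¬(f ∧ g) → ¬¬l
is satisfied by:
  {l: True, g: True, f: True}
  {l: True, g: True, f: False}
  {l: True, f: True, g: False}
  {l: True, f: False, g: False}
  {g: True, f: True, l: False}


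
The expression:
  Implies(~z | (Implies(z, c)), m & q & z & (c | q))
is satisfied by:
  {z: True, m: True, q: True, c: False}
  {z: True, m: True, q: False, c: False}
  {z: True, q: True, c: False, m: False}
  {z: True, q: False, c: False, m: False}
  {z: True, m: True, c: True, q: True}


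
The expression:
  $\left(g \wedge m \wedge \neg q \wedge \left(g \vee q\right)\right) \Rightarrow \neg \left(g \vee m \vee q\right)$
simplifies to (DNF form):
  $q \vee \neg g \vee \neg m$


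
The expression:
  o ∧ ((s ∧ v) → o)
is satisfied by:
  {o: True}


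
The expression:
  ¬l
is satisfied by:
  {l: False}


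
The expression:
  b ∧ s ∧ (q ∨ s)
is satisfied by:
  {b: True, s: True}


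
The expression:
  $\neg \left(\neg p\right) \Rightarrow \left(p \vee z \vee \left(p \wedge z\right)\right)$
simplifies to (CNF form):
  $\text{True}$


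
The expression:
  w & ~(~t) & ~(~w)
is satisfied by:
  {t: True, w: True}


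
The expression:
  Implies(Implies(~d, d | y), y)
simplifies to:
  y | ~d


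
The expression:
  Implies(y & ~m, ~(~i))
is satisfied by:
  {i: True, m: True, y: False}
  {i: True, m: False, y: False}
  {m: True, i: False, y: False}
  {i: False, m: False, y: False}
  {i: True, y: True, m: True}
  {i: True, y: True, m: False}
  {y: True, m: True, i: False}


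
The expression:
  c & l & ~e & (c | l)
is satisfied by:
  {c: True, l: True, e: False}


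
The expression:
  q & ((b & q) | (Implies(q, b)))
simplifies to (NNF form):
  b & q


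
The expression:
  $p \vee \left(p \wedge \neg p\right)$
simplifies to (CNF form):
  $p$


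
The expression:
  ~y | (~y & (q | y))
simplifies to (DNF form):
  ~y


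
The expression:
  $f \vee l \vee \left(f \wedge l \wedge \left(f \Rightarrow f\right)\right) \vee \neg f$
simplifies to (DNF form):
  $\text{True}$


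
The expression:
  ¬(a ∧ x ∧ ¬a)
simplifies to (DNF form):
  True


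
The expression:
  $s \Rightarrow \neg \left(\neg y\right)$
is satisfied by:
  {y: True, s: False}
  {s: False, y: False}
  {s: True, y: True}


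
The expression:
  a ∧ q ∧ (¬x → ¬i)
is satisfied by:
  {a: True, x: True, q: True, i: False}
  {a: True, q: True, i: False, x: False}
  {a: True, x: True, i: True, q: True}


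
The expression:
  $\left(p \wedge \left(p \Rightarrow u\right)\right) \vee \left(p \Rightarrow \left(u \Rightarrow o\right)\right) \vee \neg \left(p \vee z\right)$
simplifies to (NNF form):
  $\text{True}$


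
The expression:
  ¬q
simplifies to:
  ¬q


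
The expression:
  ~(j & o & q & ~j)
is always true.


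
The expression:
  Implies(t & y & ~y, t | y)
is always true.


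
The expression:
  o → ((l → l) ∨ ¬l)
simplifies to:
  True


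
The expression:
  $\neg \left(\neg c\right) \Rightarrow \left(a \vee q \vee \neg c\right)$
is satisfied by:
  {a: True, q: True, c: False}
  {a: True, c: False, q: False}
  {q: True, c: False, a: False}
  {q: False, c: False, a: False}
  {a: True, q: True, c: True}
  {a: True, c: True, q: False}
  {q: True, c: True, a: False}


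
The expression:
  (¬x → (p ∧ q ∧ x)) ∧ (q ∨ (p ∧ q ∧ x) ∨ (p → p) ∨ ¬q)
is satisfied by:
  {x: True}


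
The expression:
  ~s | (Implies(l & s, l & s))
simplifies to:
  True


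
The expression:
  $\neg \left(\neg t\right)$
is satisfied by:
  {t: True}


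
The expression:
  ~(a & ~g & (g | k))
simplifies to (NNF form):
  g | ~a | ~k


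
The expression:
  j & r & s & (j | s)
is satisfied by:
  {r: True, j: True, s: True}


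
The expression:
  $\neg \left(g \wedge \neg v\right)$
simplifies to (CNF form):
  $v \vee \neg g$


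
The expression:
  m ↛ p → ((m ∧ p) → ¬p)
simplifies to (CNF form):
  True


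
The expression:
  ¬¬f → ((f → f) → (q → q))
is always true.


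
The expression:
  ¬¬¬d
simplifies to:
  ¬d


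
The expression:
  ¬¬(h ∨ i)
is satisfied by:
  {i: True, h: True}
  {i: True, h: False}
  {h: True, i: False}


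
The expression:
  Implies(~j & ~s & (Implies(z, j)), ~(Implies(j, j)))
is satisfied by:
  {z: True, s: True, j: True}
  {z: True, s: True, j: False}
  {z: True, j: True, s: False}
  {z: True, j: False, s: False}
  {s: True, j: True, z: False}
  {s: True, j: False, z: False}
  {j: True, s: False, z: False}


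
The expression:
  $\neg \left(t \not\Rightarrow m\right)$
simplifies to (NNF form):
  $m \vee \neg t$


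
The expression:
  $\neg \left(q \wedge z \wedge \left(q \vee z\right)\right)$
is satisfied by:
  {q: False, z: False}
  {z: True, q: False}
  {q: True, z: False}


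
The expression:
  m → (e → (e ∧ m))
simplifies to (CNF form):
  True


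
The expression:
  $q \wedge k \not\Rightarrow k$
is never true.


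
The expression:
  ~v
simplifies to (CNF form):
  ~v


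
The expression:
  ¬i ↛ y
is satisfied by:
  {i: False, y: False}


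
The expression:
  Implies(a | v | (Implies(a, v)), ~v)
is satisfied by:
  {v: False}


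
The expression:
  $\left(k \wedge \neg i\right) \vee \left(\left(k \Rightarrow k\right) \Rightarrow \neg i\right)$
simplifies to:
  $\neg i$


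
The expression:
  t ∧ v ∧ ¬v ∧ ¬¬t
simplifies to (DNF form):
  False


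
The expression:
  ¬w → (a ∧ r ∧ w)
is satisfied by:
  {w: True}


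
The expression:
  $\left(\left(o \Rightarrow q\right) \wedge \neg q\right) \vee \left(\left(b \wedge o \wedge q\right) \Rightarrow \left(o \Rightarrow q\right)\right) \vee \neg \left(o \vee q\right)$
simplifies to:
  $\text{True}$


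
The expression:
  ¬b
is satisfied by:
  {b: False}


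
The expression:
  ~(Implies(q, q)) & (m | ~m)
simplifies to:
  False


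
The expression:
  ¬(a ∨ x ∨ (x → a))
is never true.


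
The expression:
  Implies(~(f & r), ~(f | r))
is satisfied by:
  {f: False, r: False}
  {r: True, f: True}


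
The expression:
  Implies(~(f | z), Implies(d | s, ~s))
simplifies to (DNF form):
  f | z | ~s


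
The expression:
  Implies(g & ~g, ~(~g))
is always true.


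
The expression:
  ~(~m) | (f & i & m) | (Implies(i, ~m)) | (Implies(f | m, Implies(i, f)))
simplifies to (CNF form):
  True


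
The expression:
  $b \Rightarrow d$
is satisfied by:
  {d: True, b: False}
  {b: False, d: False}
  {b: True, d: True}


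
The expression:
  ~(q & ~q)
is always true.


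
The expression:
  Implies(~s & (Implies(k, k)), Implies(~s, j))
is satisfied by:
  {s: True, j: True}
  {s: True, j: False}
  {j: True, s: False}


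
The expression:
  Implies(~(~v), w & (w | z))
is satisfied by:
  {w: True, v: False}
  {v: False, w: False}
  {v: True, w: True}


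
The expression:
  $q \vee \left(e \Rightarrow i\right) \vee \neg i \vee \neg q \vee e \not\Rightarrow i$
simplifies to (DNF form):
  $\text{True}$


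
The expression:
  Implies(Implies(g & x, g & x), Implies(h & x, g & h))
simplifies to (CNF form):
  g | ~h | ~x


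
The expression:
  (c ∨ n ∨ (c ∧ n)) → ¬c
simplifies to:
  ¬c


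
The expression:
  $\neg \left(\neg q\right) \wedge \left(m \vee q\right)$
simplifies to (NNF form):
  $q$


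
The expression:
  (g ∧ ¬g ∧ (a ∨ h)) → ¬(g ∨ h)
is always true.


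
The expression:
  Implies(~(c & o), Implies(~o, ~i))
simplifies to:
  o | ~i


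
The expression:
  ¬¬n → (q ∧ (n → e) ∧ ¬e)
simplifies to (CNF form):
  ¬n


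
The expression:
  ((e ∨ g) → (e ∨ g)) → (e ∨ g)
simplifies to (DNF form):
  e ∨ g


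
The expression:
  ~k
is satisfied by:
  {k: False}


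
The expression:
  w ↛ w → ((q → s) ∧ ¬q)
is always true.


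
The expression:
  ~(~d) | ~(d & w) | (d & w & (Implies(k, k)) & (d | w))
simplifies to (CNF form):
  True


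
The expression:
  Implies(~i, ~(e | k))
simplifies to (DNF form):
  i | (~e & ~k)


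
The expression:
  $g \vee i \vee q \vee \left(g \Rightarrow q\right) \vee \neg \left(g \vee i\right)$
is always true.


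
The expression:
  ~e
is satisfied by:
  {e: False}


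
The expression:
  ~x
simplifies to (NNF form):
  ~x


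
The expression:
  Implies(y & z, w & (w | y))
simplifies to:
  w | ~y | ~z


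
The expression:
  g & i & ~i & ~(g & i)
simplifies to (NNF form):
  False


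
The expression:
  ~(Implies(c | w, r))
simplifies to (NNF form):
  ~r & (c | w)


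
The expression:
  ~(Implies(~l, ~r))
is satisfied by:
  {r: True, l: False}


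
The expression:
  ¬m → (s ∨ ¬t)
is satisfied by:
  {m: True, s: True, t: False}
  {m: True, s: False, t: False}
  {s: True, m: False, t: False}
  {m: False, s: False, t: False}
  {m: True, t: True, s: True}
  {m: True, t: True, s: False}
  {t: True, s: True, m: False}


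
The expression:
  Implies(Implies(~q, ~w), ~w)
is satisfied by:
  {w: False, q: False}
  {q: True, w: False}
  {w: True, q: False}


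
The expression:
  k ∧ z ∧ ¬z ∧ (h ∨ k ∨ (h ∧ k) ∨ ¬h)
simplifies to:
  False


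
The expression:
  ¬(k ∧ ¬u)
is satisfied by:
  {u: True, k: False}
  {k: False, u: False}
  {k: True, u: True}


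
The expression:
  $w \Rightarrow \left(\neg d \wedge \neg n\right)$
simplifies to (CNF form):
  $\left(\neg d \vee \neg w\right) \wedge \left(\neg n \vee \neg w\right)$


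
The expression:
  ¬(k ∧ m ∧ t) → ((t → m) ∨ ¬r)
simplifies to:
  m ∨ ¬r ∨ ¬t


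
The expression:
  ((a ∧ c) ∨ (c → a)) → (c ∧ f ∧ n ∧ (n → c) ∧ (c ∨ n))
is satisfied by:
  {c: True, f: True, n: True, a: False}
  {c: True, f: True, n: False, a: False}
  {c: True, n: True, f: False, a: False}
  {c: True, n: False, f: False, a: False}
  {c: True, a: True, f: True, n: True}


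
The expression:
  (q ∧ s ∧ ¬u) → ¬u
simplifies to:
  True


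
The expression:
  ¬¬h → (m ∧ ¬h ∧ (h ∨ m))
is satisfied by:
  {h: False}


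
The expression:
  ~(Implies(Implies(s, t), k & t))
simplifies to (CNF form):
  (t | ~s) & (t | ~t) & (~k | ~s) & (~k | ~t)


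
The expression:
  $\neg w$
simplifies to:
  $\neg w$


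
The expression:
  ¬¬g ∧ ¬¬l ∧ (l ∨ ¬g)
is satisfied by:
  {g: True, l: True}


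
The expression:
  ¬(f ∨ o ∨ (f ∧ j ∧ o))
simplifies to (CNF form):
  ¬f ∧ ¬o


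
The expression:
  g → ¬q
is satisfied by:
  {g: False, q: False}
  {q: True, g: False}
  {g: True, q: False}


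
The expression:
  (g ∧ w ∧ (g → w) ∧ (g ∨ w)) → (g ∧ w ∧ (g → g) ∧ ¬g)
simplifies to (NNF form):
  ¬g ∨ ¬w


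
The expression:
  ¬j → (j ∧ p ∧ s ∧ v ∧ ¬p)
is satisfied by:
  {j: True}


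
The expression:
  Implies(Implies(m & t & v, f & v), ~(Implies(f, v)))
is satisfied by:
  {f: True, m: True, t: True, v: False}
  {f: True, m: True, t: False, v: False}
  {f: True, t: True, m: False, v: False}
  {f: True, t: False, m: False, v: False}
  {v: True, m: True, t: True, f: False}


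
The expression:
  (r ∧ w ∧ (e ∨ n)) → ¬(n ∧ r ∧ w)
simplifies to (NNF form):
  ¬n ∨ ¬r ∨ ¬w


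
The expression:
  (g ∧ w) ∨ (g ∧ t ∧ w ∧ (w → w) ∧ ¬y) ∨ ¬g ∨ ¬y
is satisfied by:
  {w: True, g: False, y: False}
  {g: False, y: False, w: False}
  {y: True, w: True, g: False}
  {y: True, g: False, w: False}
  {w: True, g: True, y: False}
  {g: True, w: False, y: False}
  {y: True, g: True, w: True}


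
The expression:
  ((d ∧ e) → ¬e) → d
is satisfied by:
  {d: True}


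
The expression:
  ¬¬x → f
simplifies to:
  f ∨ ¬x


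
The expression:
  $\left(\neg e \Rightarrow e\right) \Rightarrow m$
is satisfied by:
  {m: True, e: False}
  {e: False, m: False}
  {e: True, m: True}


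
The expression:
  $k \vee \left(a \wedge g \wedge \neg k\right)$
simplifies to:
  $k \vee \left(a \wedge g\right)$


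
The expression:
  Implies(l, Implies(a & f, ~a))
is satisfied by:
  {l: False, a: False, f: False}
  {f: True, l: False, a: False}
  {a: True, l: False, f: False}
  {f: True, a: True, l: False}
  {l: True, f: False, a: False}
  {f: True, l: True, a: False}
  {a: True, l: True, f: False}


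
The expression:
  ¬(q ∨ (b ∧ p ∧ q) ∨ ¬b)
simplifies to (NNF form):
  b ∧ ¬q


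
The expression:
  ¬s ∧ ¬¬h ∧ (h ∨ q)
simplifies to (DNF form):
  h ∧ ¬s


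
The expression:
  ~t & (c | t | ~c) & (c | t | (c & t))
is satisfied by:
  {c: True, t: False}


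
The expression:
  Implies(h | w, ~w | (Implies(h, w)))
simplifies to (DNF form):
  True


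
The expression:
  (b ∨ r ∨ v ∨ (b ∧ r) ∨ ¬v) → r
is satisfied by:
  {r: True}
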